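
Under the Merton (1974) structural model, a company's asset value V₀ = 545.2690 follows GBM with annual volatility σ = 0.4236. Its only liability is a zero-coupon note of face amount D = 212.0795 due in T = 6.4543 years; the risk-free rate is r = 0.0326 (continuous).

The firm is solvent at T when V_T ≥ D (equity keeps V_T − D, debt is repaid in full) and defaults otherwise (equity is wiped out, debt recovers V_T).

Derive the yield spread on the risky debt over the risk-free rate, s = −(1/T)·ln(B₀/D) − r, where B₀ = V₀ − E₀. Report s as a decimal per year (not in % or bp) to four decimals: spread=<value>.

spread=0.0209

d₁ = [ln(V₀/D) + (r + σ²/2)T] / (σ√T)
   = [ln(545.2690/212.0795) + (0.0326 + 0.5·0.4236²)·6.4543] / (0.4236·√6.4543)
   = [0.944318 + 0.789480] / 1.076169 = 1.611083
d₂ = d₁ − σ√T = 1.611083 − 1.076169 = 0.534914
N(d₁) = 0.946419,  N(d₂) = 0.703645,  e^(−rT) = 0.810252
E₀ = V₀·N(d₁) − D·e^(−rT)·N(d₂)
   = 545.2690·0.946419 − 212.0795·0.810252·0.703645 = 395.140180
B₀ = V₀ − E₀ = 545.2690 − 395.140180 = 150.128820
spread = −(1/T)·ln(B₀/D) − r = −(1/6.4543)·ln(150.128820/212.0795) − 0.0326 = 0.02092517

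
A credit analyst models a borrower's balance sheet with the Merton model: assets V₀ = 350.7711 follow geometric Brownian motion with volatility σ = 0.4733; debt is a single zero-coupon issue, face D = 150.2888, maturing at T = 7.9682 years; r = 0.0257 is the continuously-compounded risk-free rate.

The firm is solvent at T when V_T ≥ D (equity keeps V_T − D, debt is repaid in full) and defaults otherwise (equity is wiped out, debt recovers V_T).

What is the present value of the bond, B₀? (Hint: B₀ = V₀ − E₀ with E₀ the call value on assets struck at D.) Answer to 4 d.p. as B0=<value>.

B0=92.5762

d₁ = [ln(V₀/D) + (r + σ²/2)T] / (σ√T)
   = [ln(350.7711/150.2888) + (0.0257 + 0.5·0.4733²)·7.9682] / (0.4733·√7.9682)
   = [0.847575 + 1.097272] / 1.336031 = 1.455690
d₂ = d₁ − σ√T = 1.455690 − 1.336031 = 0.119659
N(d₁) = 0.927261,  N(d₂) = 0.547623,  e^(−rT) = 0.814824
E₀ = V₀·N(d₁) − D·e^(−rT)·N(d₂)
   = 350.7711·0.927261 − 150.2888·0.814824·0.547623 = 258.194922
B₀ = V₀ − E₀ = 350.7711 − 258.194922 = 92.576178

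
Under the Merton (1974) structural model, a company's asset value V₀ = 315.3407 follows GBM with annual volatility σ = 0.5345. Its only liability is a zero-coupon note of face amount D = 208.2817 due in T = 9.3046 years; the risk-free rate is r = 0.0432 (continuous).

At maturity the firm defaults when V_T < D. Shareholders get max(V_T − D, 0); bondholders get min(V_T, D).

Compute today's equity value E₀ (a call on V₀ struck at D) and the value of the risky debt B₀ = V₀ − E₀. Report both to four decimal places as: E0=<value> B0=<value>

d₁ = [ln(V₀/D) + (r + σ²/2)T] / (σ√T)
   = [ln(315.3407/208.2817) + (0.0432 + 0.5·0.5345²)·9.3046] / (0.5345·√9.3046)
   = [0.414762 + 1.731075] / 1.630409 = 1.316135
d₂ = d₁ − σ√T = 1.316135 − 1.630409 = -0.314274
N(d₁) = 0.905936,  N(d₂) = 0.376656,  e^(−rT) = 0.669008
E₀ = V₀·N(d₁) − D·e^(−rT)·N(d₂)
   = 315.3407·0.905936 − 208.2817·0.669008·0.376656 = 233.194235
B₀ = V₀ − E₀ = 315.3407 − 233.194235 = 82.146465

E0=233.1942 B0=82.1465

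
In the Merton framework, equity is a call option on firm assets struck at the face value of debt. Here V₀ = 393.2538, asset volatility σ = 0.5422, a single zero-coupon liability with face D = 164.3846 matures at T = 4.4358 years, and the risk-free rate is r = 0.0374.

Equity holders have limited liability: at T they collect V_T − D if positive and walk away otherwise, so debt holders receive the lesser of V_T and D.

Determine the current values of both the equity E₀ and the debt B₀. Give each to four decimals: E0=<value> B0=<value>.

E0=277.8910 B0=115.3628

d₁ = [ln(V₀/D) + (r + σ²/2)T] / (σ√T)
   = [ln(393.2538/164.3846) + (0.0374 + 0.5·0.5422²)·4.4358] / (0.5422·√4.4358)
   = [0.872246 + 0.817919] / 1.141946 = 1.480075
d₂ = d₁ − σ√T = 1.480075 − 1.141946 = 0.338129
N(d₁) = 0.930573,  N(d₂) = 0.632367,  e^(−rT) = 0.847132
E₀ = V₀·N(d₁) − D·e^(−rT)·N(d₂)
   = 393.2538·0.930573 − 164.3846·0.847132·0.632367 = 277.890968
B₀ = V₀ − E₀ = 393.2538 − 277.890968 = 115.362832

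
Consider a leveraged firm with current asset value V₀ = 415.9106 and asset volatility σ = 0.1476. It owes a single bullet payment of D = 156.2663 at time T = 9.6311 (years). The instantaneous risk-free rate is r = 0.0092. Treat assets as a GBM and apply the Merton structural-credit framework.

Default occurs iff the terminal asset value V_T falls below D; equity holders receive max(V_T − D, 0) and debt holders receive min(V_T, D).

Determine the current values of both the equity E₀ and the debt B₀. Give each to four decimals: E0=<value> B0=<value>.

d₁ = [ln(V₀/D) + (r + σ²/2)T] / (σ√T)
   = [ln(415.9106/156.2663) + (0.0092 + 0.5·0.1476²)·9.6311] / (0.1476·√9.6311)
   = [0.978909 + 0.193517] / 0.458062 = 2.559534
d₂ = d₁ − σ√T = 2.559534 − 0.458062 = 2.101472
N(d₁) = 0.994759,  N(d₂) = 0.982200,  e^(−rT) = 0.915206
E₀ = V₀·N(d₁) − D·e^(−rT)·N(d₂)
   = 415.9106·0.994759 − 156.2663·0.915206·0.982200 = 273.260764
B₀ = V₀ − E₀ = 415.9106 − 273.260764 = 142.649836

E0=273.2608 B0=142.6498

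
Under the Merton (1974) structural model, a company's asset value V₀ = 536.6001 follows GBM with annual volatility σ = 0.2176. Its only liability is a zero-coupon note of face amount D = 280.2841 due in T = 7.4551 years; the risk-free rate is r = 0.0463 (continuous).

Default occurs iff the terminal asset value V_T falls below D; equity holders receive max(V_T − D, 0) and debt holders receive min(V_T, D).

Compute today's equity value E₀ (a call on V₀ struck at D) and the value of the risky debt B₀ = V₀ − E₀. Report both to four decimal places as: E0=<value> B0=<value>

E0=341.7849 B0=194.8152

d₁ = [ln(V₀/D) + (r + σ²/2)T] / (σ√T)
   = [ln(536.6001/280.2841) + (0.0463 + 0.5·0.2176²)·7.4551] / (0.2176·√7.4551)
   = [0.649449 + 0.521670] / 0.594136 = 1.971131
d₂ = d₁ − σ√T = 1.971131 − 0.594136 = 1.376995
N(d₁) = 0.975646,  N(d₂) = 0.915743,  e^(−rT) = 0.708099
E₀ = V₀·N(d₁) − D·e^(−rT)·N(d₂)
   = 536.6001·0.975646 − 280.2841·0.708099·0.915743 = 341.784931
B₀ = V₀ − E₀ = 536.6001 − 341.784931 = 194.815169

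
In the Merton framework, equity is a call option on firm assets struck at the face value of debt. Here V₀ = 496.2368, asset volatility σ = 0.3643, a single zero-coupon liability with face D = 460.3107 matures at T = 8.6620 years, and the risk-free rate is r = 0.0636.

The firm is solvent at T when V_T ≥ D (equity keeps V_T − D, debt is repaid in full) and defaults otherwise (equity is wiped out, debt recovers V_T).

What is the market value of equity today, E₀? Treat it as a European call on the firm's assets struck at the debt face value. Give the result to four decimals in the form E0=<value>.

d₁ = [ln(V₀/D) + (r + σ²/2)T] / (σ√T)
   = [ln(496.2368/460.3107) + (0.0636 + 0.5·0.3643²)·8.6620] / (0.3643·√8.6620)
   = [0.075152 + 1.125690] / 1.072181 = 1.119998
d₂ = d₁ − σ√T = 1.119998 − 1.072181 = 0.047817
N(d₁) = 0.868643,  N(d₂) = 0.519069,  e^(−rT) = 0.576429
E₀ = V₀·N(d₁) − D·e^(−rT)·N(d₂)
   = 496.2368·0.868643 − 460.3107·0.576429·0.519069 = 293.324617

E0=293.3246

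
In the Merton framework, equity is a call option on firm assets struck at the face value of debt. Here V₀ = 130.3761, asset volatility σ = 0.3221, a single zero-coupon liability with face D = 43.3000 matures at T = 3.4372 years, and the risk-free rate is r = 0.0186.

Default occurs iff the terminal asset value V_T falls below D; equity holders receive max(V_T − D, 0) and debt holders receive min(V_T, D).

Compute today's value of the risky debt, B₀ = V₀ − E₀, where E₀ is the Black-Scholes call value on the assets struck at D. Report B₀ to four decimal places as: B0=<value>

d₁ = [ln(V₀/D) + (r + σ²/2)T] / (σ√T)
   = [ln(130.3761/43.3000) + (0.0186 + 0.5·0.3221²)·3.4372] / (0.3221·√3.4372)
   = [1.102271 + 0.242234] / 0.597163 = 2.251486
d₂ = d₁ − σ√T = 2.251486 − 0.597163 = 1.654322
N(d₁) = 0.987823,  N(d₂) = 0.950969,  e^(−rT) = 0.938069
E₀ = V₀·N(d₁) − D·e^(−rT)·N(d₂)
   = 130.3761·0.987823 − 43.3000·0.938069·0.950969 = 90.161637
B₀ = V₀ − E₀ = 130.3761 − 90.161637 = 40.214463

B0=40.2145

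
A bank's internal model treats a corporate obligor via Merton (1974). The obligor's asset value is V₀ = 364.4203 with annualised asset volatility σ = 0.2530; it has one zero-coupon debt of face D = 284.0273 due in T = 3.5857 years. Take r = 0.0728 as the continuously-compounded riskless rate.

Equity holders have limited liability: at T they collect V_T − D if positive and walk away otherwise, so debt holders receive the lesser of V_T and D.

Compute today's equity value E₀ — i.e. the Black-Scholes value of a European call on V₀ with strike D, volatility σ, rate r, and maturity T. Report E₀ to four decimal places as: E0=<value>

E0=155.4056

d₁ = [ln(V₀/D) + (r + σ²/2)T] / (σ√T)
   = [ln(364.4203/284.0273) + (0.0728 + 0.5·0.2530²)·3.5857] / (0.2530·√3.5857)
   = [0.249238 + 0.375797] / 0.479079 = 1.304658
d₂ = d₁ − σ√T = 1.304658 − 0.479079 = 0.825579
N(d₁) = 0.903995,  N(d₂) = 0.795479,  e^(−rT) = 0.770251
E₀ = V₀·N(d₁) − D·e^(−rT)·N(d₂)
   = 364.4203·0.903995 − 284.0273·0.770251·0.795479 = 155.405621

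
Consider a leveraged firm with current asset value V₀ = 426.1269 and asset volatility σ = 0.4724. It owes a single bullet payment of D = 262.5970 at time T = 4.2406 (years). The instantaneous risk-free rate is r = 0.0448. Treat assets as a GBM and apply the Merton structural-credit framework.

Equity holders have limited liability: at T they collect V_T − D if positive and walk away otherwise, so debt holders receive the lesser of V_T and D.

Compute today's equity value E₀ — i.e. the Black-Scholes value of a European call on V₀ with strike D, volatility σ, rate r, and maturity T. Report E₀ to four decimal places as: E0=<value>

E0=249.0138

d₁ = [ln(V₀/D) + (r + σ²/2)T] / (σ√T)
   = [ln(426.1269/262.5970) + (0.0448 + 0.5·0.4724²)·4.2406] / (0.4724·√4.2406)
   = [0.484117 + 0.663149] / 0.972800 = 1.179344
d₂ = d₁ − σ√T = 1.179344 − 0.972800 = 0.206544
N(d₁) = 0.880869,  N(d₂) = 0.581817,  e^(−rT) = 0.826977
E₀ = V₀·N(d₁) − D·e^(−rT)·N(d₂)
   = 426.1269·0.880869 − 262.5970·0.826977·0.581817 = 249.013842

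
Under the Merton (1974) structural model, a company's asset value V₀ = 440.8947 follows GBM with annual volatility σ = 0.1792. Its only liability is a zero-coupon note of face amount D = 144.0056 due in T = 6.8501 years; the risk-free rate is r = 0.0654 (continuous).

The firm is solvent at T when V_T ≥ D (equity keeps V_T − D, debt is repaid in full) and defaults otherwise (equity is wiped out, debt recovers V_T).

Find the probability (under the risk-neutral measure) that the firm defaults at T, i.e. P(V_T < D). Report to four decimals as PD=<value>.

d₁ = [ln(V₀/D) + (r + σ²/2)T] / (σ√T)
   = [ln(440.8947/144.0056) + (0.0654 + 0.5·0.1792²)·6.8501] / (0.1792·√6.8501)
   = [1.118954 + 0.557984] / 0.469015 = 3.575448
d₂ = d₁ − σ√T = 3.575448 − 0.469015 = 3.106434
risk-neutral PD = N(−d₂) = N(-3.106434) = 0.000947

PD=0.0009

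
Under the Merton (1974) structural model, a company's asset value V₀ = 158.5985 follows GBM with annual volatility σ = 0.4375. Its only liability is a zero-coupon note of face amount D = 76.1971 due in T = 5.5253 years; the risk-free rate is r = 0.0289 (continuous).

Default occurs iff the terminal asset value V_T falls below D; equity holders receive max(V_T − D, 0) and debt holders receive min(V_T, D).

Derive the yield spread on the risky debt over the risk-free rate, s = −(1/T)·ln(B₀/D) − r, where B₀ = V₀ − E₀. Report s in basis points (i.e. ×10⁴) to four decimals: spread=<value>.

d₁ = [ln(V₀/D) + (r + σ²/2)T] / (σ√T)
   = [ln(158.5985/76.1971) + (0.0289 + 0.5·0.4375²)·5.5253] / (0.4375·√5.5253)
   = [0.733052 + 0.688470] / 1.028386 = 1.382285
d₂ = d₁ − σ√T = 1.382285 − 1.028386 = 0.353899
N(d₁) = 0.916558,  N(d₂) = 0.638293,  e^(−rT) = 0.852416
E₀ = V₀·N(d₁) − D·e^(−rT)·N(d₂)
   = 158.5985·0.916558 − 76.1971·0.852416·0.638293 = 103.906571
B₀ = V₀ − E₀ = 158.5985 − 103.906571 = 54.691929
spread = −(1/T)·ln(B₀/D) − r = −(1/5.5253)·ln(54.691929/76.1971) − 0.0289 = 0.03111615
in basis points: 0.03111615 × 10⁴ = 311.1615 bp

spread=311.1615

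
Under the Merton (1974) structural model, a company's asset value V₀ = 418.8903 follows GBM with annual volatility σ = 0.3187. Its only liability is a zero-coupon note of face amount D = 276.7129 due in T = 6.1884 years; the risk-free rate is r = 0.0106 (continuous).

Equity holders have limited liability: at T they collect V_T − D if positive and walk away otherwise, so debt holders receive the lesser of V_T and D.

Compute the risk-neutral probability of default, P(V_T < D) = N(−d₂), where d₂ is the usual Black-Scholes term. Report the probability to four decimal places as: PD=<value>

d₁ = [ln(V₀/D) + (r + σ²/2)T] / (σ√T)
   = [ln(418.8903/276.7129) + (0.0106 + 0.5·0.3187²)·6.1884] / (0.3187·√6.1884)
   = [0.414629 + 0.379874] / 0.792814 = 1.002130
d₂ = d₁ − σ√T = 1.002130 − 0.792814 = 0.209316
risk-neutral PD = N(−d₂) = N(-0.209316) = 0.417101

PD=0.4171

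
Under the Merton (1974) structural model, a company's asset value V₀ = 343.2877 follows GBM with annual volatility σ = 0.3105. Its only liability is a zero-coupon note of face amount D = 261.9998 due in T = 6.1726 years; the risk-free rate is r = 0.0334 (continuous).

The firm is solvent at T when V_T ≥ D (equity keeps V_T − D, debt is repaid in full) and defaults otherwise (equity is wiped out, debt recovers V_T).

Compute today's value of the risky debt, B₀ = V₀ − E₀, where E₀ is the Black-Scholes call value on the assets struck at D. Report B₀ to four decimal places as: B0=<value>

d₁ = [ln(V₀/D) + (r + σ²/2)T] / (σ√T)
   = [ln(343.2877/261.9998) + (0.0334 + 0.5·0.3105²)·6.1726] / (0.3105·√6.1726)
   = [0.270225 + 0.503716] / 0.771428 = 1.003257
d₂ = d₁ − σ√T = 1.003257 − 0.771428 = 0.231828
N(d₁) = 0.842132,  N(d₂) = 0.591664,  e^(−rT) = 0.813699
E₀ = V₀·N(d₁) − D·e^(−rT)·N(d₂)
   = 343.2877·0.842132 − 261.9998·0.813699·0.591664 = 162.957091
B₀ = V₀ − E₀ = 343.2877 − 162.957091 = 180.330609

B0=180.3306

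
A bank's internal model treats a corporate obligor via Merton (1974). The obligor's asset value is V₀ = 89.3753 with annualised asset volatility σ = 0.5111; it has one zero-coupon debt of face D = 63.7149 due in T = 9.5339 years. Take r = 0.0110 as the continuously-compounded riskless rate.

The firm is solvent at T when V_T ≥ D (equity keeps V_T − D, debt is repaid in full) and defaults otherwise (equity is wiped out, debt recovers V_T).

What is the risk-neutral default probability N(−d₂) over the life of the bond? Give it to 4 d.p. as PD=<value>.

PD=0.6943

d₁ = [ln(V₀/D) + (r + σ²/2)T] / (σ√T)
   = [ln(89.3753/63.7149) + (0.0110 + 0.5·0.5111²)·9.5339] / (0.5111·√9.5339)
   = [0.338426 + 1.350111] / 1.578124 = 1.069964
d₂ = d₁ − σ√T = 1.069964 − 1.578124 = -0.508160
risk-neutral PD = N(−d₂) = N(0.508160) = 0.694329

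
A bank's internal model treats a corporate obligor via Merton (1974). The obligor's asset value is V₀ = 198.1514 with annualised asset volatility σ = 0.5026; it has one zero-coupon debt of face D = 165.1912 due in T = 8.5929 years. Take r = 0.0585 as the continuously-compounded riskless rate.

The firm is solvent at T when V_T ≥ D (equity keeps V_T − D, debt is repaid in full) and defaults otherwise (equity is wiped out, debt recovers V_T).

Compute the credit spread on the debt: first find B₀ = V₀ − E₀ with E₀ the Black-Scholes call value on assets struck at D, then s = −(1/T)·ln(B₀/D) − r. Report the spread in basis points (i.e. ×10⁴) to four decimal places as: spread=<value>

d₁ = [ln(V₀/D) + (r + σ²/2)T] / (σ√T)
   = [ln(198.1514/165.1912) + (0.0585 + 0.5·0.5026²)·8.5929] / (0.5026·√8.5929)
   = [0.181928 + 1.587997] / 1.473304 = 1.201330
d₂ = d₁ − σ√T = 1.201330 − 1.473304 = -0.271974
N(d₁) = 0.885188,  N(d₂) = 0.392821,  e^(−rT) = 0.604905
E₀ = V₀·N(d₁) − D·e^(−rT)·N(d₂)
   = 198.1514·0.885188 − 165.1912·0.604905·0.392821 = 136.148717
B₀ = V₀ − E₀ = 198.1514 − 136.148717 = 62.002683
spread = −(1/T)·ln(B₀/D) − r = −(1/8.5929)·ln(62.002683/165.1912) − 0.0585 = 0.05553902
in basis points: 0.05553902 × 10⁴ = 555.3902 bp

spread=555.3902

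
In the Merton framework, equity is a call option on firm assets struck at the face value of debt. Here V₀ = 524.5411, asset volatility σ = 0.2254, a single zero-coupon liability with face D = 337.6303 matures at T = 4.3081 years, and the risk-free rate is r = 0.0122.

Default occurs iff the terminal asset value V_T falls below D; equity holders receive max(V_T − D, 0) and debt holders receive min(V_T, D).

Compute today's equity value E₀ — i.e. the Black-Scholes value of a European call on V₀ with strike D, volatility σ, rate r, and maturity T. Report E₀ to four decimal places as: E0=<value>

E0=218.3457

d₁ = [ln(V₀/D) + (r + σ²/2)T] / (σ√T)
   = [ln(524.5411/337.6303) + (0.0122 + 0.5·0.2254²)·4.3081] / (0.2254·√4.3081)
   = [0.440572 + 0.161996] / 0.467839 = 1.287980
d₂ = d₁ − σ√T = 1.287980 − 0.467839 = 0.820141
N(d₁) = 0.901124,  N(d₂) = 0.793932,  e^(−rT) = 0.948799
E₀ = V₀·N(d₁) − D·e^(−rT)·N(d₂)
   = 524.5411·0.901124 − 337.6303·0.948799·0.793932 = 218.345667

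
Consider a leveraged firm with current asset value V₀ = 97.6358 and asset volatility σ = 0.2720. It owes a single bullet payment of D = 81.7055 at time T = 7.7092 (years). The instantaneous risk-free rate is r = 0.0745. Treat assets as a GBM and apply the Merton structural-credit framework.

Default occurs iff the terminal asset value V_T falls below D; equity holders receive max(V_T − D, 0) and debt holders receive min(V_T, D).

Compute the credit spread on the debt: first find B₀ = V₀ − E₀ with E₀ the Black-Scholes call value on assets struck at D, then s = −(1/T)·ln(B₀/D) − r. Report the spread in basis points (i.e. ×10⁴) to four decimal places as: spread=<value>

spread=119.8221

d₁ = [ln(V₀/D) + (r + σ²/2)T] / (σ√T)
   = [ln(97.6358/81.7055) + (0.0745 + 0.5·0.2720²)·7.7092] / (0.2720·√7.7092)
   = [0.178123 + 0.859514] / 0.755220 = 1.373953
d₂ = d₁ − σ√T = 1.373953 − 0.755220 = 0.618733
N(d₁) = 0.915272,  N(d₂) = 0.731954,  e^(−rT) = 0.563079
E₀ = V₀·N(d₁) − D·e^(−rT)·N(d₂)
   = 97.6358·0.915272 − 81.7055·0.563079·0.731954 = 55.688558
B₀ = V₀ − E₀ = 97.6358 − 55.688558 = 41.947242
spread = −(1/T)·ln(B₀/D) − r = −(1/7.7092)·ln(41.947242/81.7055) − 0.0745 = 0.01198221
in basis points: 0.01198221 × 10⁴ = 119.8221 bp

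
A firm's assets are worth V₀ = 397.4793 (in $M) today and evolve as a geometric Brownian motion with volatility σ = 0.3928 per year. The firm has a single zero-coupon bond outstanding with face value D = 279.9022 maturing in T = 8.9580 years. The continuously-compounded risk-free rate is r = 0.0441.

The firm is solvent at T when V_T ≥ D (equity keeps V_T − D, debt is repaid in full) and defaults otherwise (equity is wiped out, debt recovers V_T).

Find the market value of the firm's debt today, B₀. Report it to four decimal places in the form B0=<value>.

B0=141.8254

d₁ = [ln(V₀/D) + (r + σ²/2)T] / (σ√T)
   = [ln(397.4793/279.9022) + (0.0441 + 0.5·0.3928²)·8.9580] / (0.3928·√8.9580)
   = [0.350703 + 1.086121] / 1.175647 = 1.222155
d₂ = d₁ − σ√T = 1.222155 − 1.175647 = 0.046508
N(d₁) = 0.889176,  N(d₂) = 0.518547,  e^(−rT) = 0.673648
E₀ = V₀·N(d₁) − D·e^(−rT)·N(d₂)
   = 397.4793·0.889176 − 279.9022·0.673648·0.518547 = 255.653910
B₀ = V₀ − E₀ = 397.4793 − 255.653910 = 141.825390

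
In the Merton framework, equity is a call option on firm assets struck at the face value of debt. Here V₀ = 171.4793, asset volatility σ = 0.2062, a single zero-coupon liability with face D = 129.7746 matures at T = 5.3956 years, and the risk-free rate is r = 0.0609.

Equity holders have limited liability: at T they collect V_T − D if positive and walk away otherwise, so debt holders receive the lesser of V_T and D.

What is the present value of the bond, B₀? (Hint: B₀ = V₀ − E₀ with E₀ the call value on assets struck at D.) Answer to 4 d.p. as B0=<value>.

d₁ = [ln(V₀/D) + (r + σ²/2)T] / (σ√T)
   = [ln(171.4793/129.7746) + (0.0609 + 0.5·0.2062²)·5.3956] / (0.2062·√5.3956)
   = [0.278663 + 0.443298] / 0.478970 = 1.507321
d₂ = d₁ − σ√T = 1.507321 − 0.478970 = 1.028350
N(d₁) = 0.934136,  N(d₂) = 0.848107,  e^(−rT) = 0.719937
E₀ = V₀·N(d₁) − D·e^(−rT)·N(d₂)
   = 171.4793·0.934136 − 129.7746·0.719937·0.848107 = 80.946694
B₀ = V₀ − E₀ = 171.4793 − 80.946694 = 90.532606

B0=90.5326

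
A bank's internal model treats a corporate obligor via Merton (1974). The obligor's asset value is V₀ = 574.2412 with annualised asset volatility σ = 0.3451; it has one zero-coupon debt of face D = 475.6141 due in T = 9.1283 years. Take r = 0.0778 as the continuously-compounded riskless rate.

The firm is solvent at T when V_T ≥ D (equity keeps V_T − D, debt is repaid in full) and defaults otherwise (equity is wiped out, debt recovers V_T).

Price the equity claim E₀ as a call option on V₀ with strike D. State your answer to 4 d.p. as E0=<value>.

E0=378.3517

d₁ = [ln(V₀/D) + (r + σ²/2)T] / (σ√T)
   = [ln(574.2412/475.6141) + (0.0778 + 0.5·0.3451²)·9.1283] / (0.3451·√9.1283)
   = [0.188443 + 1.253745] / 1.042653 = 1.383190
d₂ = d₁ − σ√T = 1.383190 − 1.042653 = 0.340537
N(d₁) = 0.916697,  N(d₂) = 0.633274,  e^(−rT) = 0.491555
E₀ = V₀·N(d₁) − D·e^(−rT)·N(d₂)
   = 574.2412·0.916697 − 475.6141·0.491555·0.633274 = 378.351658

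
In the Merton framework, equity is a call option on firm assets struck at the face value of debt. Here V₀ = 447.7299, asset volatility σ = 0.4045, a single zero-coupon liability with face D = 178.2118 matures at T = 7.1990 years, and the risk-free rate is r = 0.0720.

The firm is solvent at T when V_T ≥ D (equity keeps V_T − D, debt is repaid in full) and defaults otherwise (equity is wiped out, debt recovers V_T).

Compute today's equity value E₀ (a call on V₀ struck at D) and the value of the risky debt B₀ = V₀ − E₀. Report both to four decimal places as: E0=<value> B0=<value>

E0=350.7954 B0=96.9345

d₁ = [ln(V₀/D) + (r + σ²/2)T] / (σ√T)
   = [ln(447.7299/178.2118) + (0.0720 + 0.5·0.4045²)·7.1990] / (0.4045·√7.1990)
   = [0.921217 + 1.107279] / 1.085312 = 1.869045
d₂ = d₁ − σ√T = 1.869045 − 1.085312 = 0.783733
N(d₁) = 0.969192,  N(d₂) = 0.783401,  e^(−rT) = 0.595515
E₀ = V₀·N(d₁) − D·e^(−rT)·N(d₂)
   = 447.7299·0.969192 − 178.2118·0.595515·0.783401 = 350.795367
B₀ = V₀ − E₀ = 447.7299 − 350.795367 = 96.934533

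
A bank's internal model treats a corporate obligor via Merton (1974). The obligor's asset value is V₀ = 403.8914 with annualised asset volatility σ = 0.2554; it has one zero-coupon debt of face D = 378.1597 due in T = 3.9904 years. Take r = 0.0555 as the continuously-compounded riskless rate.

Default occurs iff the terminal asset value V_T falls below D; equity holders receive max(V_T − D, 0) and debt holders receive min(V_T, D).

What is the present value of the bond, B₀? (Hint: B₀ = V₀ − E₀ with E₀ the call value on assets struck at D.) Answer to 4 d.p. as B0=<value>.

d₁ = [ln(V₀/D) + (r + σ²/2)T] / (σ√T)
   = [ln(403.8914/378.1597) + (0.0555 + 0.5·0.2554²)·3.9904] / (0.2554·√3.9904)
   = [0.065829 + 0.351612] / 0.510187 = 0.818214
d₂ = d₁ − σ√T = 0.818214 − 0.510187 = 0.308027
N(d₁) = 0.793382,  N(d₂) = 0.620969,  e^(−rT) = 0.801342
E₀ = V₀·N(d₁) − D·e^(−rT)·N(d₂)
   = 403.8914·0.793382 − 378.1597·0.801342·0.620969 = 132.264753
B₀ = V₀ − E₀ = 403.8914 − 132.264753 = 271.626647

B0=271.6266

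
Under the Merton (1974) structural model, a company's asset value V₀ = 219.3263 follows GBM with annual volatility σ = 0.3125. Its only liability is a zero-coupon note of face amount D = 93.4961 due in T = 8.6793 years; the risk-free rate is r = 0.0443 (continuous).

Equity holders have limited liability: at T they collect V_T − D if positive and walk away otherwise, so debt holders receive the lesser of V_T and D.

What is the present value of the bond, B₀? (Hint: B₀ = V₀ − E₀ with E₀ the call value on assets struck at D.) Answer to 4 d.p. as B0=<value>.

B0=59.4634

d₁ = [ln(V₀/D) + (r + σ²/2)T] / (σ√T)
   = [ln(219.3263/93.4961) + (0.0443 + 0.5·0.3125²)·8.6793] / (0.3125·√8.6793)
   = [0.852641 + 0.808287] / 0.920645 = 1.804091
d₂ = d₁ − σ√T = 1.804091 − 0.920645 = 0.883445
N(d₁) = 0.964391,  N(d₂) = 0.811502,  e^(−rT) = 0.680796
E₀ = V₀·N(d₁) − D·e^(−rT)·N(d₂)
   = 219.3263·0.964391 − 93.4961·0.680796·0.811502 = 159.862882
B₀ = V₀ − E₀ = 219.3263 − 159.862882 = 59.463418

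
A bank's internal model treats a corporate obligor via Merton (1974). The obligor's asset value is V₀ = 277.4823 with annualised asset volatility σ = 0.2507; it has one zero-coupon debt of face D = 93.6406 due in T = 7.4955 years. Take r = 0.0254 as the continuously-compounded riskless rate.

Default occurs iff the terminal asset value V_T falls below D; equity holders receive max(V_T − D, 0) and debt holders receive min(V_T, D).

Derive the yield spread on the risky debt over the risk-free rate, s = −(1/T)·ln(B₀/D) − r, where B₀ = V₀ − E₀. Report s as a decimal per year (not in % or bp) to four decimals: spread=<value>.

spread=0.0020

d₁ = [ln(V₀/D) + (r + σ²/2)T] / (σ√T)
   = [ln(277.4823/93.6406) + (0.0254 + 0.5·0.2507²)·7.4955] / (0.2507·√7.4955)
   = [1.086293 + 0.425934] / 0.686364 = 2.203242
d₂ = d₁ − σ√T = 2.203242 − 0.686364 = 1.516878
N(d₁) = 0.986211,  N(d₂) = 0.935351,  e^(−rT) = 0.826640
E₀ = V₀·N(d₁) − D·e^(−rT)·N(d₂)
   = 277.4823·0.986211 − 93.6406·0.826640·0.935351 = 201.253324
B₀ = V₀ − E₀ = 277.4823 − 201.253324 = 76.228976
spread = −(1/T)·ln(B₀/D) − r = −(1/7.4955)·ln(76.228976/93.6406) − 0.0254 = 0.00204612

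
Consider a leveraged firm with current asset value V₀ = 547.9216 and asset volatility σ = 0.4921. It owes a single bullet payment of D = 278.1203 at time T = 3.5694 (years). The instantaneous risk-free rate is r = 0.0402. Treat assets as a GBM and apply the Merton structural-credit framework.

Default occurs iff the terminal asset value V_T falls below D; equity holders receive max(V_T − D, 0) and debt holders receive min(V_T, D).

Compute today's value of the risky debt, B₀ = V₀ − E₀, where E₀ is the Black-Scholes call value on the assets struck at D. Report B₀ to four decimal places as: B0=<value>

B0=208.2075

d₁ = [ln(V₀/D) + (r + σ²/2)T] / (σ√T)
   = [ln(547.9216/278.1203) + (0.0402 + 0.5·0.4921²)·3.5694] / (0.4921·√3.5694)
   = [0.678078 + 0.575677] / 0.929717 = 1.348534
d₂ = d₁ − σ√T = 1.348534 − 0.929717 = 0.418817
N(d₁) = 0.911257,  N(d₂) = 0.662325,  e^(−rT) = 0.866330
E₀ = V₀·N(d₁) − D·e^(−rT)·N(d₂)
   = 547.9216·0.911257 − 278.1203·0.866330·0.662325 = 339.714099
B₀ = V₀ − E₀ = 547.9216 − 339.714099 = 208.207501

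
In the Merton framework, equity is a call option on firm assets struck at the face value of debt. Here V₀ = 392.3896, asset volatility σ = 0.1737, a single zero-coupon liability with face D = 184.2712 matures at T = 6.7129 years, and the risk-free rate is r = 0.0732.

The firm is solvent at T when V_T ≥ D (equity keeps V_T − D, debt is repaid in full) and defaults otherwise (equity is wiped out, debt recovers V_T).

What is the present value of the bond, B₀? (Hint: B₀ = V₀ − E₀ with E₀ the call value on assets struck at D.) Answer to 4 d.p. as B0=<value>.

B0=112.6556

d₁ = [ln(V₀/D) + (r + σ²/2)T] / (σ√T)
   = [ln(392.3896/184.2712) + (0.0732 + 0.5·0.1737²)·6.7129] / (0.1737·√6.7129)
   = [0.755847 + 0.592654] / 0.450044 = 2.996376
d₂ = d₁ − σ√T = 2.996376 − 0.450044 = 2.546332
N(d₁) = 0.998634,  N(d₂) = 0.994557,  e^(−rT) = 0.611779
E₀ = V₀·N(d₁) − D·e^(−rT)·N(d₂)
   = 392.3896·0.998634 − 184.2712·0.611779·0.994557 = 279.733955
B₀ = V₀ − E₀ = 392.3896 − 279.733955 = 112.655645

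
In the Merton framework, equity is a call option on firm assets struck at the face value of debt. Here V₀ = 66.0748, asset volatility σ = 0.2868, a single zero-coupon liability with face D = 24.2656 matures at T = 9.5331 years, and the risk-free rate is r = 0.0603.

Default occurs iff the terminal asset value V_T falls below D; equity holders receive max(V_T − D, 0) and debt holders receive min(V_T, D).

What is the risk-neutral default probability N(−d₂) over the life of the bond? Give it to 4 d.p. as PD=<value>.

d₁ = [ln(V₀/D) + (r + σ²/2)T] / (σ√T)
   = [ln(66.0748/24.2656) + (0.0603 + 0.5·0.2868²)·9.5331] / (0.2868·√9.5331)
   = [1.001728 + 0.966915] / 0.885516 = 2.223160
d₂ = d₁ − σ√T = 2.223160 − 0.885516 = 1.337644
risk-neutral PD = N(−d₂) = N(-1.337644) = 0.090506

PD=0.0905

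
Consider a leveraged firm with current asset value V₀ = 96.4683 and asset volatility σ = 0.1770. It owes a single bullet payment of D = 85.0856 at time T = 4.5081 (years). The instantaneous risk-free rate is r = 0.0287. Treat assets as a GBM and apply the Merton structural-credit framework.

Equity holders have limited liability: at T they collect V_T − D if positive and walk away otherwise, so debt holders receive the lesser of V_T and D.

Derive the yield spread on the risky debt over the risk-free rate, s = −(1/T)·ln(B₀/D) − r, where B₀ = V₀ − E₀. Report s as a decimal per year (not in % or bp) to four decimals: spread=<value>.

d₁ = [ln(V₀/D) + (r + σ²/2)T] / (σ√T)
   = [ln(96.4683/85.0856) + (0.0287 + 0.5·0.1770²)·4.5081] / (0.1770·√4.5081)
   = [0.125557 + 0.200000] / 0.375811 = 0.866275
d₂ = d₁ − σ√T = 0.866275 − 0.375811 = 0.490464
N(d₁) = 0.806830,  N(d₂) = 0.688097,  e^(−rT) = 0.878638
E₀ = V₀·N(d₁) − D·e^(−rT)·N(d₂)
   = 96.4683·0.806830 − 85.0856·0.878638·0.688097 = 26.391808
B₀ = V₀ − E₀ = 96.4683 − 26.391808 = 70.076492
spread = −(1/T)·ln(B₀/D) − r = −(1/4.5081)·ln(70.076492/85.0856) − 0.0287 = 0.01434927

spread=0.0143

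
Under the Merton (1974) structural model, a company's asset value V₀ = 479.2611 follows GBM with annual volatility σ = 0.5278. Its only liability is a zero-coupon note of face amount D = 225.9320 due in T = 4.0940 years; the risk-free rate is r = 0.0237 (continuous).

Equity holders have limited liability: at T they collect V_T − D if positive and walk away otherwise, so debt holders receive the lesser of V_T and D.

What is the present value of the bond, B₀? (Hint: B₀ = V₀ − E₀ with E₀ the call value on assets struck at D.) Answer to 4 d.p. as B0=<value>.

B0=167.6908

d₁ = [ln(V₀/D) + (r + σ²/2)T] / (σ√T)
   = [ln(479.2611/225.9320) + (0.0237 + 0.5·0.5278²)·4.0940] / (0.5278·√4.0940)
   = [0.752011 + 0.667266] / 1.067931 = 1.328997
d₂ = d₁ − σ√T = 1.328997 − 1.067931 = 0.261066
N(d₁) = 0.908076,  N(d₂) = 0.602979,  e^(−rT) = 0.907531
E₀ = V₀·N(d₁) − D·e^(−rT)·N(d₂)
   = 479.2611·0.908076 − 225.9320·0.907531·0.602979 = 311.570294
B₀ = V₀ − E₀ = 479.2611 − 311.570294 = 167.690806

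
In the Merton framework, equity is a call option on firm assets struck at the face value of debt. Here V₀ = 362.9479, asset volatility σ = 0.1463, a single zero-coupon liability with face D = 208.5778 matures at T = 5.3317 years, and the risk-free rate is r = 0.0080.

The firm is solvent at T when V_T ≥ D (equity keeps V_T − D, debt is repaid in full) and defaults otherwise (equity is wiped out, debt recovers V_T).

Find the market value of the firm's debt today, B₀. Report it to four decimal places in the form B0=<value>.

B0=198.4695

d₁ = [ln(V₀/D) + (r + σ²/2)T] / (σ√T)
   = [ln(362.9479/208.5778) + (0.0080 + 0.5·0.1463²)·5.3317] / (0.1463·√5.3317)
   = [0.553947 + 0.099713] / 0.337814 = 1.934972
d₂ = d₁ − σ√T = 1.934972 − 0.337814 = 1.597158
N(d₁) = 0.973503,  N(d₂) = 0.944885,  e^(−rT) = 0.958243
E₀ = V₀·N(d₁) − D·e^(−rT)·N(d₂)
   = 362.9479·0.973503 − 208.5778·0.958243·0.944885 = 164.478426
B₀ = V₀ − E₀ = 362.9479 − 164.478426 = 198.469474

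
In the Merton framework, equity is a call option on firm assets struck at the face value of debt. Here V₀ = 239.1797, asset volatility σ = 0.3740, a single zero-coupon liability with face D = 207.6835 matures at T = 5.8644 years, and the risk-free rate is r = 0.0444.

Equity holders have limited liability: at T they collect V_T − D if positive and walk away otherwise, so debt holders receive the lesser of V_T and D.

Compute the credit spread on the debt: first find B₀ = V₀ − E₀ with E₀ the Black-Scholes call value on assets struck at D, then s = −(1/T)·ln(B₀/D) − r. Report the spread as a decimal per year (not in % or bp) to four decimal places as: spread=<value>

d₁ = [ln(V₀/D) + (r + σ²/2)T] / (σ√T)
   = [ln(239.1797/207.6835) + (0.0444 + 0.5·0.3740²)·5.8644] / (0.3740·√5.8644)
   = [0.141200 + 0.670524] / 0.905698 = 0.896241
d₂ = d₁ − σ√T = 0.896241 − 0.905698 = -0.009457
N(d₁) = 0.814938,  N(d₂) = 0.496227,  e^(−rT) = 0.770759
E₀ = V₀·N(d₁) − D·e^(−rT)·N(d₂)
   = 239.1797·0.814938 − 207.6835·0.770759·0.496227 = 115.483557
B₀ = V₀ − E₀ = 239.1797 − 115.483557 = 123.696143
spread = −(1/T)·ln(B₀/D) − r = −(1/5.8644)·ln(123.696143/207.6835) − 0.0444 = 0.04396150

spread=0.0440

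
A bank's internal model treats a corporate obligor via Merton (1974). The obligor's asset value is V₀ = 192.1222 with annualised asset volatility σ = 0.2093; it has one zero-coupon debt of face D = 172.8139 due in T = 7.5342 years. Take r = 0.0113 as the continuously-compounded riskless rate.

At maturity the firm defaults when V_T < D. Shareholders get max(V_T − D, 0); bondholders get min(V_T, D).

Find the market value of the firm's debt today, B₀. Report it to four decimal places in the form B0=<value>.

d₁ = [ln(V₀/D) + (r + σ²/2)T] / (σ√T)
   = [ln(192.1222/172.8139) + (0.0113 + 0.5·0.2093²)·7.5342] / (0.2093·√7.5342)
   = [0.105916 + 0.250160] / 0.574497 = 0.619805
d₂ = d₁ − σ√T = 0.619805 − 0.574497 = 0.045308
N(d₁) = 0.732307,  N(d₂) = 0.518069,  e^(−rT) = 0.918387
E₀ = V₀·N(d₁) − D·e^(−rT)·N(d₂)
   = 192.1222·0.732307 − 172.8139·0.918387·0.518069 = 58.469656
B₀ = V₀ − E₀ = 192.1222 − 58.469656 = 133.652544

B0=133.6525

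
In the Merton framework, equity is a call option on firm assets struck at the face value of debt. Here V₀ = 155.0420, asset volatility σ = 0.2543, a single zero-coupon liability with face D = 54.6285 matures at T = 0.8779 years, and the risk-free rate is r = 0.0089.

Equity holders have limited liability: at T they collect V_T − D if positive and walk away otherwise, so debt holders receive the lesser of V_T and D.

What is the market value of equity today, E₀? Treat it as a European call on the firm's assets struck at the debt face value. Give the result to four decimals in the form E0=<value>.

d₁ = [ln(V₀/D) + (r + σ²/2)T] / (σ√T)
   = [ln(155.0420/54.6285) + (0.0089 + 0.5·0.2543²)·0.8779] / (0.2543·√0.8779)
   = [1.043140 + 0.036200] / 0.238270 = 4.529908
d₂ = d₁ − σ√T = 4.529908 − 0.238270 = 4.291638
N(d₁) = 0.999997,  N(d₂) = 0.999991,  e^(−rT) = 0.992217
E₀ = V₀·N(d₁) − D·e^(−rT)·N(d₂)
   = 155.0420·0.999997 − 54.6285·0.992217·0.999991 = 100.838689

E0=100.8387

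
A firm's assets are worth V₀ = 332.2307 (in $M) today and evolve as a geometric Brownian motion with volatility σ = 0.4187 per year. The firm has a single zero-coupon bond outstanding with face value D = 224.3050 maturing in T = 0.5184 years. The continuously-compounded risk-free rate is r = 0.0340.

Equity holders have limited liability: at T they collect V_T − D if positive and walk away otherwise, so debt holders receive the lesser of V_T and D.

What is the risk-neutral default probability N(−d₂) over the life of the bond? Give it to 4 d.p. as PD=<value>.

d₁ = [ln(V₀/D) + (r + σ²/2)T] / (σ√T)
   = [ln(332.2307/224.3050) + (0.0340 + 0.5·0.4187²)·0.5184] / (0.4187·√0.5184)
   = [0.392823 + 0.063066] / 0.301464 = 1.512249
d₂ = d₁ − σ√T = 1.512249 − 0.301464 = 1.210785
risk-neutral PD = N(−d₂) = N(-1.210785) = 0.112989

PD=0.1130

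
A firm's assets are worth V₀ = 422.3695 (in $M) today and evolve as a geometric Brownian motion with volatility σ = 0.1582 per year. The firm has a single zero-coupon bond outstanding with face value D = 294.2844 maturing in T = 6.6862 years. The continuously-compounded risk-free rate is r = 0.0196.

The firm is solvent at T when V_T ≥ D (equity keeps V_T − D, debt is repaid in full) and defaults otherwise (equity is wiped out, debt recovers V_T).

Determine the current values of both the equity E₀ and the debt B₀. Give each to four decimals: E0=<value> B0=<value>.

d₁ = [ln(V₀/D) + (r + σ²/2)T] / (σ√T)
   = [ln(422.3695/294.2844) + (0.0196 + 0.5·0.1582²)·6.6862] / (0.1582·√6.6862)
   = [0.361334 + 0.214718] / 0.409069 = 1.408204
d₂ = d₁ − σ√T = 1.408204 − 0.409069 = 0.999135
N(d₁) = 0.920465,  N(d₂) = 0.841135,  e^(−rT) = 0.877174
E₀ = V₀·N(d₁) − D·e^(−rT)·N(d₂)
   = 422.3695·0.920465 − 294.2844·0.877174·0.841135 = 171.646570
B₀ = V₀ − E₀ = 422.3695 − 171.646570 = 250.722930

E0=171.6466 B0=250.7229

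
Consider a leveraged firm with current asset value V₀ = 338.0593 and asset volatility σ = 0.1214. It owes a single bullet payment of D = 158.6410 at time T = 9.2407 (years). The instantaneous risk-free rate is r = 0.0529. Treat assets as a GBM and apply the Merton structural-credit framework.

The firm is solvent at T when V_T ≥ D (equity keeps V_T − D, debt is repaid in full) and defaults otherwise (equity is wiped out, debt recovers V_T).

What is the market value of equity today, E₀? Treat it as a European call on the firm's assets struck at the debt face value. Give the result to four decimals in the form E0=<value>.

d₁ = [ln(V₀/D) + (r + σ²/2)T] / (σ√T)
   = [ln(338.0593/158.6410) + (0.0529 + 0.5·0.1214²)·9.2407] / (0.1214·√9.2407)
   = [0.756578 + 0.556928] / 0.369038 = 3.559268
d₂ = d₁ − σ√T = 3.559268 − 0.369038 = 3.190230
N(d₁) = 0.999814,  N(d₂) = 0.999289,  e^(−rT) = 0.613342
E₀ = V₀·N(d₁) − D·e^(−rT)·N(d₂)
   = 338.0593·0.999814 − 158.6410·0.613342·0.999289 = 240.764456

E0=240.7645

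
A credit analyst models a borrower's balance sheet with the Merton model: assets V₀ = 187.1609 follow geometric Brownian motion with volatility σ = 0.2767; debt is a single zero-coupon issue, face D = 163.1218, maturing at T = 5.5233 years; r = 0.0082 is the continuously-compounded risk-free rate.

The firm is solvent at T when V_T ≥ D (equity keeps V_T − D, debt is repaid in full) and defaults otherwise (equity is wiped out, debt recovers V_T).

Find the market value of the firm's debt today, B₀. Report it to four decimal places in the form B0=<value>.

B0=126.1514

d₁ = [ln(V₀/D) + (r + σ²/2)T] / (σ√T)
   = [ln(187.1609/163.1218) + (0.0082 + 0.5·0.2767²)·5.5233] / (0.2767·√5.5233)
   = [0.137472 + 0.256731] / 0.650292 = 0.606193
d₂ = d₁ − σ√T = 0.606193 − 0.650292 = -0.044099
N(d₁) = 0.727807,  N(d₂) = 0.482413,  e^(−rT) = 0.955719
E₀ = V₀·N(d₁) − D·e^(−rT)·N(d₂)
   = 187.1609·0.727807 − 163.1218·0.955719·0.482413 = 61.009468
B₀ = V₀ − E₀ = 187.1609 − 61.009468 = 126.151432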